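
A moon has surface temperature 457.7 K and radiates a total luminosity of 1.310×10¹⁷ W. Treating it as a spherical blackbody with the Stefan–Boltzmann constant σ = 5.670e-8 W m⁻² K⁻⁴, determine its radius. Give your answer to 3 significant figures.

R ≈ 2.05×10⁶ m

L = 4πR²σT⁴ ⇒ R = √(L/(4πσT⁴)).
σT⁴ = 2488.32 W/m², so R = √(1.310×10¹⁷/(4π×2488.32)) = 2.05×10⁶ m.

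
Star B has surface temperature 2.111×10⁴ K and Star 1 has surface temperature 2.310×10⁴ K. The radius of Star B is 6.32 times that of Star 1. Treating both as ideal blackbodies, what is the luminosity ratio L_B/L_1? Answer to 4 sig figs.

L ∝ R²T⁴, so L_B/L_1 = (R_B/R_1)²(T_B/T_1)⁴ = (6.32)² × (2.111×10⁴/2.310×10⁴)⁴ = 39.9424 × 0.697437 = 27.86.

L_B/L_1 ≈ 27.86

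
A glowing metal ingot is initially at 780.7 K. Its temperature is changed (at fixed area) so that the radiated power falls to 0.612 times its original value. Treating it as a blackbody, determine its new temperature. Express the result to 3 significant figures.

P ∝ T⁴, so T₂/T₁ = (P₂/P₁)^(1/4) = (0.612)^(1/4) = 0.884480.
T₂ = 780.7 × 0.884480 = 691 K.

T₂ ≈ 691 K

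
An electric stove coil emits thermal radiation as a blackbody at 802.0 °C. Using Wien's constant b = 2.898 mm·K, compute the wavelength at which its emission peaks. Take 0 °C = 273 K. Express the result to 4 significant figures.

T = 802.0 °C + 273 = 1075.0 K.
Wien's displacement law: λ_max = b/T = (2.898×10⁻³ m·K)/(1075.0 K) = 2.6958×10⁻⁶ m.
That is 2.696 μm, in the infrared range.

λ_max ≈ 2.696 μm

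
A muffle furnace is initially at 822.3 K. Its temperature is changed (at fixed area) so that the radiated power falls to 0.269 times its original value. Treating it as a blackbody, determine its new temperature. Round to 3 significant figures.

T₂ ≈ 592 K

P ∝ T⁴, so T₂/T₁ = (P₂/P₁)^(1/4) = (0.269)^(1/4) = 0.720175.
T₂ = 822.3 × 0.720175 = 592 K.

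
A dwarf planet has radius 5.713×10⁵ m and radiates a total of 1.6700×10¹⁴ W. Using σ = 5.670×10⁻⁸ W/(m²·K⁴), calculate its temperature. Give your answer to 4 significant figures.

T ≈ 163.7 K

Surface area A = 4πR² = 4π(5.713×10⁵ m)² = 4.10146×10¹² m².
P = σAT⁴ ⇒ T = (P/(σA))^(1/4) = (1.6700×10¹⁴/(5.670×10⁻⁸×4.10146×10¹²))^(1/4) = 163.7 K.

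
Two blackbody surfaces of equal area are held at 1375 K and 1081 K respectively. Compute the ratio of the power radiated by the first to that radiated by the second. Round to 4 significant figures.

With equal areas, P₁/P₂ = (T₁/T₂)⁴ = (1375/1081)⁴ = 2.618.

P₁/P₂ ≈ 2.618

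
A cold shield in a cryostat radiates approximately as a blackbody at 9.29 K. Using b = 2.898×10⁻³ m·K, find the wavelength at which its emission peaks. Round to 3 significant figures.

λ_max ≈ 0.312 mm

Wien's displacement law: λ_max = b/T = (2.898×10⁻³ m·K)/(9.29 K) = 3.119×10⁻⁴ m.
That is 0.312 mm, in the infrared range.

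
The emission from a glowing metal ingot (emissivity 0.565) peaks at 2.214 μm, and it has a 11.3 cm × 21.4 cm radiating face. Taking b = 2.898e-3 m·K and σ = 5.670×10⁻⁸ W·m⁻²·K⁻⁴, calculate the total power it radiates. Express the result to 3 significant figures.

P ≈ 2.27×10³ W

Wien's law: T = b/λ_max = 2.898×10⁻³/2.214×10⁻⁶ = 1308.94 K.
Area A = 0.113 × 0.214 = 0.024182 m².
Then P = εσAT⁴ = 0.565×5.670×10⁻⁸×0.024182×(1308.94)⁴ = 2.27×10³ W.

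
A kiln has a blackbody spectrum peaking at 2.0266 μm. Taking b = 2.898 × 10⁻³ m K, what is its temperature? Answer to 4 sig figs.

T ≈ 1430 K

Wien's law gives T = b/λ_max = (2.898×10⁻³ m·K)/(2.0266×10⁻⁶ m) = 1430 K.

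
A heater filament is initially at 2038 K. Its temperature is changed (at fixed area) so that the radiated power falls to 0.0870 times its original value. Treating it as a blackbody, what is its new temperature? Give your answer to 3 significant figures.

P ∝ T⁴, so T₂/T₁ = (P₂/P₁)^(1/4) = (0.0870)^(1/4) = 0.543100.
T₂ = 2038 × 0.543100 = 1.11×10³ K.

T₂ ≈ 1.11×10³ K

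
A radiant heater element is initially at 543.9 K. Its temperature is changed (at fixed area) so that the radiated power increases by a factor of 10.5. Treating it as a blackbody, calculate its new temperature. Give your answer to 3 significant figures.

P ∝ T⁴, so T₂/T₁ = (P₂/P₁)^(1/4) = (10.5)^(1/4) = 1.80010.
T₂ = 543.9 × 1.80010 = 979 K.

T₂ ≈ 979 K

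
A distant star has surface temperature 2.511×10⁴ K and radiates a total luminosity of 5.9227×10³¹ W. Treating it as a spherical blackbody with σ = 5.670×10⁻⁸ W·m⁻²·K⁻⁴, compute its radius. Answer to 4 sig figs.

R ≈ 1.446×10¹⁰ m

L = 4πR²σT⁴ ⇒ R = √(L/(4πσT⁴)).
σT⁴ = 2.25408×10¹⁰ W/m², so R = √(5.9227×10³¹/(4π×2.25408×10¹⁰)) = 1.446×10¹⁰ m.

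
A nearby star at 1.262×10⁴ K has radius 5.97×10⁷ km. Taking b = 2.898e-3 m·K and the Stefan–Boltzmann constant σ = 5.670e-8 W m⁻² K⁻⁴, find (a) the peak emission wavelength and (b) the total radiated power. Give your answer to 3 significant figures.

λ_max ≈ 230 nm; P ≈ 6.44×10³¹ W

(a) λ_max = b/T = 2.898×10⁻³/1.262×10⁴ = 2.296×10⁻⁷ m = 230 nm.
Surface area A = 4πR² = 4π(5.97×10¹⁰ m)² = 4.47877×10²² m².
(b) P = σAT⁴ = 5.670×10⁻⁸×4.47877×10²²×(1.262×10⁴)⁴ = 6.44×10³¹ W.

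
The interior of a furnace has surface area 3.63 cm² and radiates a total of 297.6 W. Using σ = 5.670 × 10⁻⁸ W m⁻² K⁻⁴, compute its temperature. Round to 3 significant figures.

T ≈ 1.95×10³ K

Area A = 3.63 cm² = 3.63×10⁻⁴ m².
P = σAT⁴ ⇒ T = (P/(σA))^(1/4) = (297.6/(5.670×10⁻⁸×3.63×10⁻⁴))^(1/4) = 1.95×10³ K.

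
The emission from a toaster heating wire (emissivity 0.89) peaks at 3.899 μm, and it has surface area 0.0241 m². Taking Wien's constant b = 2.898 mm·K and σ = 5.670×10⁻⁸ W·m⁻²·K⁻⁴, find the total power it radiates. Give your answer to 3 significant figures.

Wien's law: T = b/λ_max = 2.898×10⁻³/3.899×10⁻⁶ = 743.268 K.
Area A = 0.0241 m².
Then P = εσAT⁴ = 0.89×5.670×10⁻⁸×0.0241×(743.268)⁴ = 371 W.

P ≈ 371 W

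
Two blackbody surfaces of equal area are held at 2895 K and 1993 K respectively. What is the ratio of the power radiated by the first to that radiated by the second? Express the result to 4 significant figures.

P₁/P₂ ≈ 4.452

With equal areas, P₁/P₂ = (T₁/T₂)⁴ = (2895/1993)⁴ = 4.452.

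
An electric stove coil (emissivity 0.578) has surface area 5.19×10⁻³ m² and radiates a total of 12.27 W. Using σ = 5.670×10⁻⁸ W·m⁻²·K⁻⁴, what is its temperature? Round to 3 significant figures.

Area A = 5.19×10⁻³ m².
P = εσAT⁴ ⇒ T = (P/(εσA))^(1/4) = (12.27/(0.578×5.670×10⁻⁸×5.19×10⁻³))^(1/4) = 518 K.

T ≈ 518 K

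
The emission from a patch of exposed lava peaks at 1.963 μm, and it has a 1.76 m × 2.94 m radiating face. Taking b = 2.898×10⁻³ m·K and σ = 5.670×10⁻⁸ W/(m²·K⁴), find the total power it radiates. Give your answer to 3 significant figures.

P ≈ 1.39×10⁶ W

Wien's law: T = b/λ_max = 2.898×10⁻³/1.963×10⁻⁶ = 1476.31 K.
Area A = 1.76 × 2.94 = 5.1744 m².
Then P = σAT⁴ = 5.670×10⁻⁸×5.1744×(1476.31)⁴ = 1.39×10⁶ W.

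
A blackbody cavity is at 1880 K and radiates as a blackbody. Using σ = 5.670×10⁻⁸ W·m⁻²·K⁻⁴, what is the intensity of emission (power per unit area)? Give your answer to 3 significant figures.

Stefan–Boltzmann: I = σT⁴ = 5.670×10⁻⁸ × (1880)⁴ = 7.08×10⁵ W/m².

I ≈ 7.08×10⁵ W/m²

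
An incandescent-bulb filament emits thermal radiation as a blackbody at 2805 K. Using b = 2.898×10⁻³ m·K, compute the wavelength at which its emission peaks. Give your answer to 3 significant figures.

Wien's displacement law: λ_max = b/T = (2.898×10⁻³ m·K)/(2805 K) = 1.033×10⁻⁶ m.
That is 1.03 μm, in the infrared range.

λ_max ≈ 1.03 μm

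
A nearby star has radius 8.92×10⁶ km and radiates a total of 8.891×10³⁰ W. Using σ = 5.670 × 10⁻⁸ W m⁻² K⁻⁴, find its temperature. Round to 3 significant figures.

T ≈ 1.99×10⁴ K

Surface area A = 4πR² = 4π(8.92×10⁹ m)² = 9.99861×10²⁰ m².
P = σAT⁴ ⇒ T = (P/(σA))^(1/4) = (8.891×10³⁰/(5.670×10⁻⁸×9.99861×10²⁰))^(1/4) = 1.99×10⁴ K.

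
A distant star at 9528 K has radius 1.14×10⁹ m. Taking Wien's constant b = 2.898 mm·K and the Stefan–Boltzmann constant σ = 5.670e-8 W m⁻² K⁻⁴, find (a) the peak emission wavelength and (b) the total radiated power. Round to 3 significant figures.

λ_max ≈ 304 nm; P ≈ 7.63×10²⁷ W

(a) λ_max = b/T = 2.898×10⁻³/9528 = 3.042×10⁻⁷ m = 304 nm.
Surface area A = 4πR² = 4π(1.14×10⁹ m)² = 1.63313×10¹⁹ m².
(b) P = σAT⁴ = 5.670×10⁻⁸×1.63313×10¹⁹×(9528)⁴ = 7.63×10²⁷ W.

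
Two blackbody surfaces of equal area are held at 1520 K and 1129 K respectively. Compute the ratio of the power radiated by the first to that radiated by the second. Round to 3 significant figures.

P₁/P₂ ≈ 3.29

With equal areas, P₁/P₂ = (T₁/T₂)⁴ = (1520/1129)⁴ = 3.29.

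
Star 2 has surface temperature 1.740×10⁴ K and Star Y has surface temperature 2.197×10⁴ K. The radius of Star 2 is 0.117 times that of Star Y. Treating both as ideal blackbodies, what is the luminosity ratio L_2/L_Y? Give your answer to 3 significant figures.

L ∝ R²T⁴, so L_2/L_Y = (R_2/R_Y)²(T_2/T_Y)⁴ = (0.117)² × (1.740×10⁴/2.197×10⁴)⁴ = 0.013689 × 0.393438 = 5.39×10⁻³.

L_2/L_Y ≈ 5.39×10⁻³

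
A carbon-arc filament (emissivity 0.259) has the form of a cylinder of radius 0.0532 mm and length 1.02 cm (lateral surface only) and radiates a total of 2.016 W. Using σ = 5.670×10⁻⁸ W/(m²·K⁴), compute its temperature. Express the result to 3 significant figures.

T ≈ 2.52×10³ K

Lateral area A = 2πrL = 2π×5.32×10⁻⁵×0.0102 = 3.40951×10⁻⁶ m².
P = εσAT⁴ ⇒ T = (P/(εσA))^(1/4) = (2.016/(0.259×5.670×10⁻⁸×3.40951×10⁻⁶))^(1/4) = 2.52×10³ K.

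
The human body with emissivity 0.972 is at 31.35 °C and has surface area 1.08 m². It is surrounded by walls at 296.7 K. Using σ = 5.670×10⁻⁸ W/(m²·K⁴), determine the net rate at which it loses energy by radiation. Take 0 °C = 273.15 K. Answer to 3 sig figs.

Net loss ≈ 50.5 W

T = 31.35 °C + 273.15 = 304.50 K.
Area A = 1.08 m².
Net radiated power P_net = εσA(T⁴ − T₀⁴) = 0.972×5.670×10⁻⁸×1.08×(304.50⁴ − 296.7⁴).
T⁴ − T₀⁴ = 8.59704×10⁹ − 7.74944×10⁹ = 8.47600×10⁸ K⁴, so P_net = 50.5 W.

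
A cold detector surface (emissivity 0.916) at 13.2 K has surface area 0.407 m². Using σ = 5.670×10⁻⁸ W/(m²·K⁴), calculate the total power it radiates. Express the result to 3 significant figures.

P ≈ 6.42×10⁻⁴ W

Area A = 0.407 m².
P = εσAT⁴ = 0.916 × 5.670×10⁻⁸ × 0.407 × (13.2)⁴ = 6.42×10⁻⁴ W.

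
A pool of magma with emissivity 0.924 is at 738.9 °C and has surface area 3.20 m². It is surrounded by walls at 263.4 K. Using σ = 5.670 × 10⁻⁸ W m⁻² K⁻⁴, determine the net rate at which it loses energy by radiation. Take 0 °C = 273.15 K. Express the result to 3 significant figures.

Net loss ≈ 1.75×10⁵ W

T = 738.9 °C + 273.15 = 1012.05 K.
Area A = 3.20 m².
Net radiated power P_net = εσA(T⁴ − T₀⁴) = 0.924×5.670×10⁻⁸×3.20×(1012.05⁴ − 263.4⁴).
T⁴ − T₀⁴ = 1.04908×10¹² − 4.81352×10⁹ = 1.04427×10¹² K⁴, so P_net = 1.75×10⁵ W.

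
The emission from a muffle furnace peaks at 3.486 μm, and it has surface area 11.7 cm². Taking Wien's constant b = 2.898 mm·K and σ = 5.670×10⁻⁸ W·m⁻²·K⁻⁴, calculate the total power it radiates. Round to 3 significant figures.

P ≈ 31.7 W

Wien's law: T = b/λ_max = 2.898×10⁻³/3.486×10⁻⁶ = 831.325 K.
Area A = 11.7 cm² = 1.17×10⁻³ m².
Then P = σAT⁴ = 5.670×10⁻⁸×1.17×10⁻³×(831.325)⁴ = 31.7 W.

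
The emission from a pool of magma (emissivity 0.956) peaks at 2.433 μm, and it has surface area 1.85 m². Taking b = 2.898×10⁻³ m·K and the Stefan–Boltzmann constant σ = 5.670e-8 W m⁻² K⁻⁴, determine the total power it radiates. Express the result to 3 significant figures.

Wien's law: T = b/λ_max = 2.898×10⁻³/2.433×10⁻⁶ = 1191.12 K.
Area A = 1.85 m².
Then P = εσAT⁴ = 0.956×5.670×10⁻⁸×1.85×(1191.12)⁴ = 2.02×10⁵ W.

P ≈ 2.02×10⁵ W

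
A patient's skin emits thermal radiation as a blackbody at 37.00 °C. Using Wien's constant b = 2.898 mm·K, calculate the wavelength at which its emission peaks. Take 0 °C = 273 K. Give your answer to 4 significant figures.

T = 37.00 °C + 273 = 310.00 K.
Wien's displacement law: λ_max = b/T = (2.898×10⁻³ m·K)/(310.00 K) = 9.3484×10⁻⁶ m.
That is 9.348 μm, in the infrared range.

λ_max ≈ 9.348 μm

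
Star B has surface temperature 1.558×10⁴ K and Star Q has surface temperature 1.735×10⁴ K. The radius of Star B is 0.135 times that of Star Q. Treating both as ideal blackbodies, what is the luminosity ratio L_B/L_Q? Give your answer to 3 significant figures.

L ∝ R²T⁴, so L_B/L_Q = (R_B/R_Q)²(T_B/T_Q)⁴ = (0.135)² × (1.558×10⁴/1.735×10⁴)⁴ = 0.018225 × 0.650237 = 0.0119.

L_B/L_Q ≈ 0.0119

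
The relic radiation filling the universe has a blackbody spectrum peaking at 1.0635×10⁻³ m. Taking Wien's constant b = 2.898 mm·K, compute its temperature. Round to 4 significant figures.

T ≈ 2.725 K

Wien's law gives T = b/λ_max = (2.898×10⁻³ m·K)/(1.0635×10⁻³ m) = 2.725 K.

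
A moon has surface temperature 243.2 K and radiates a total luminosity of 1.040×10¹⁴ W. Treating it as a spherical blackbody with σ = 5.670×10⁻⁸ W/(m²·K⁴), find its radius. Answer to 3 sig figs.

L = 4πR²σT⁴ ⇒ R = √(L/(4πσT⁴)).
σT⁴ = 198.352 W/m², so R = √(1.040×10¹⁴/(4π×198.352)) = 2.04×10⁵ m.

R ≈ 2.04×10⁵ m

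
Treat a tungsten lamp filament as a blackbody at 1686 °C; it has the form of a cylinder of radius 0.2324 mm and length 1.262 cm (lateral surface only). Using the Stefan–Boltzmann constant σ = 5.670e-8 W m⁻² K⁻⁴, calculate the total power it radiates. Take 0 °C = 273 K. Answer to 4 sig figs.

T = 1686 °C + 273 = 1959 K.
Lateral area A = 2πrL = 2π×2.324×10⁻⁴×0.01262 = 1.84279×10⁻⁵ m².
P = σAT⁴ = 5.670×10⁻⁸ × 1.84279×10⁻⁵ × (1959)⁴ = 15.39 W.

P ≈ 15.39 W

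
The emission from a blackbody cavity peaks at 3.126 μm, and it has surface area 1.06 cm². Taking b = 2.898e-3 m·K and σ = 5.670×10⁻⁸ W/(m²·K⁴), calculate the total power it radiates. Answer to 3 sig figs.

Wien's law: T = b/λ_max = 2.898×10⁻³/3.126×10⁻⁶ = 927.063 K.
Area A = 1.06 cm² = 1.06×10⁻⁴ m².
Then P = σAT⁴ = 5.670×10⁻⁸×1.06×10⁻⁴×(927.063)⁴ = 4.44 W.

P ≈ 4.44 W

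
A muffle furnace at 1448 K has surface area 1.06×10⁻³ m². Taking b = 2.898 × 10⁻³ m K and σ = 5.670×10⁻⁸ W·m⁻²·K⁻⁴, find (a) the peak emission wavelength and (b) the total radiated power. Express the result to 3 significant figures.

(a) λ_max = b/T = 2.898×10⁻³/1448 = 2.001×10⁻⁶ m = 2.00×10³ nm.
Area A = 1.06×10⁻³ m².
(b) P = σAT⁴ = 5.670×10⁻⁸×1.06×10⁻³×(1448)⁴ = 264 W.

λ_max ≈ 2.00×10³ nm; P ≈ 264 W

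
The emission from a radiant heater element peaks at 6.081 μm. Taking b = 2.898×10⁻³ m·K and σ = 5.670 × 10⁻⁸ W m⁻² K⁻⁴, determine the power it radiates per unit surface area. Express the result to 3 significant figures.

I ≈ 2.92×10³ W/m²

Wien's law: T = b/λ_max = 2.898×10⁻³/6.081×10⁻⁶ = 476.566 K.
Then I = σT⁴ = 5.670×10⁻⁸×(476.566)⁴ = 2.92×10³ W/m².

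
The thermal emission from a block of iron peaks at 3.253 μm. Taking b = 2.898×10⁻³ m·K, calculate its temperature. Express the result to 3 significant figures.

T ≈ 891 K

Wien's law gives T = b/λ_max = (2.898×10⁻³ m·K)/(3.253×10⁻⁶ m) = 891 K.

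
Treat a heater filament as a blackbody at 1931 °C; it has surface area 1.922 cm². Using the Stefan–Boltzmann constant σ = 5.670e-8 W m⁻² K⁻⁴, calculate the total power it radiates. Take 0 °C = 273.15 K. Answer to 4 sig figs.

P ≈ 257.2 W

T = 1931 °C + 273.15 = 2204.15 K.
Area A = 1.922 cm² = 1.922×10⁻⁴ m².
P = σAT⁴ = 5.670×10⁻⁸ × 1.922×10⁻⁴ × (2204.15)⁴ = 257.2 W.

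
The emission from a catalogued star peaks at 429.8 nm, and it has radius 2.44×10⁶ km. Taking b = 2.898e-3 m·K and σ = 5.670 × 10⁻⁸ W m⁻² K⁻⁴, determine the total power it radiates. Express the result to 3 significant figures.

P ≈ 8.77×10²⁷ W

Wien's law: T = b/λ_max = 2.898×10⁻³/4.298×10⁻⁷ = 6742.67 K.
Surface area A = 4πR² = 4π(2.44×10⁹ m)² = 7.48151×10¹⁹ m².
Then P = σAT⁴ = 5.670×10⁻⁸×7.48151×10¹⁹×(6742.67)⁴ = 8.77×10²⁷ W.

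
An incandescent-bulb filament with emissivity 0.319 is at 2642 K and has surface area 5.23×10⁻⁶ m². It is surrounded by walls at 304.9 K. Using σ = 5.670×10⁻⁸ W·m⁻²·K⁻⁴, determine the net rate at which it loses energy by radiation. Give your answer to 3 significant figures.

Net loss ≈ 4.61 W

Area A = 5.23×10⁻⁶ m².
Net radiated power P_net = εσA(T⁴ − T₀⁴) = 0.319×5.670×10⁻⁸×5.23×10⁻⁶×(2642⁴ − 304.9⁴).
T⁴ − T₀⁴ = 4.87227×10¹³ − 8.64231×10⁹ = 4.87141×10¹³ K⁴, so P_net = 4.61 W.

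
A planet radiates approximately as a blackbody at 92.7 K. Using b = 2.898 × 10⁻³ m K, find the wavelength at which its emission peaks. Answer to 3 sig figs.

Wien's displacement law: λ_max = b/T = (2.898×10⁻³ m·K)/(92.7 K) = 3.126×10⁻⁵ m.
That is 31.3 μm, in the infrared range.

λ_max ≈ 31.3 μm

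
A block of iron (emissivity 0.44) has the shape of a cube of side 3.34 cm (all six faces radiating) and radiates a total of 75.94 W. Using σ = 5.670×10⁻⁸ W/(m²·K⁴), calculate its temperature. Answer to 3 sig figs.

Area A = 6s² = 6×(0.0334 m)² = 6.69336×10⁻³ m².
P = εσAT⁴ ⇒ T = (P/(εσA))^(1/4) = (75.94/(0.44×5.670×10⁻⁸×6.69336×10⁻³))^(1/4) = 821 K.

T ≈ 821 K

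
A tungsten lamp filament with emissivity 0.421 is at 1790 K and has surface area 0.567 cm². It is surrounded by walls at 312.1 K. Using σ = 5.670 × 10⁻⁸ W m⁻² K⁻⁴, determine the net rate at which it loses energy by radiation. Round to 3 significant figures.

Net loss ≈ 13.9 W

Area A = 0.567 cm² = 5.67×10⁻⁵ m².
Net radiated power P_net = εσA(T⁴ − T₀⁴) = 0.421×5.670×10⁻⁸×5.67×10⁻⁵×(1790⁴ − 312.1⁴).
T⁴ − T₀⁴ = 1.02663×10¹³ − 9.48801×10⁹ = 1.02568×10¹³ K⁴, so P_net = 13.9 W.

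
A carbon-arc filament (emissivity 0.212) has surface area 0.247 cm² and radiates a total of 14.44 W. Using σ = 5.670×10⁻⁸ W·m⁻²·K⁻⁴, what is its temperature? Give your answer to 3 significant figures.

T ≈ 2.64×10³ K

Area A = 0.247 cm² = 2.47×10⁻⁵ m².
P = εσAT⁴ ⇒ T = (P/(εσA))^(1/4) = (14.44/(0.212×5.670×10⁻⁸×2.47×10⁻⁵))^(1/4) = 2.64×10³ K.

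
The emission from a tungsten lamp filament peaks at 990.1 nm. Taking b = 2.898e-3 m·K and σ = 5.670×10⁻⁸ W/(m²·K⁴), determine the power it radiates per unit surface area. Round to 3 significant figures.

I ≈ 4.16×10⁶ W/m²

Wien's law: T = b/λ_max = 2.898×10⁻³/9.901×10⁻⁷ = 2926.98 K.
Then I = σT⁴ = 5.670×10⁻⁸×(2926.98)⁴ = 4.16×10⁶ W/m².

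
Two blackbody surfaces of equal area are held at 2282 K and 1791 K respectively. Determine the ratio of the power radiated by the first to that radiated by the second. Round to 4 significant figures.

With equal areas, P₁/P₂ = (T₁/T₂)⁴ = (2282/1791)⁴ = 2.636.

P₁/P₂ ≈ 2.636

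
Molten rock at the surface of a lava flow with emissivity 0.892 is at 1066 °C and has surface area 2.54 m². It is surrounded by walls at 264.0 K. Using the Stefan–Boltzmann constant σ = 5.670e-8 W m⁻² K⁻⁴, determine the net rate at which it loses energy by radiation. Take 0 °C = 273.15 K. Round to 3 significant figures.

Net loss ≈ 4.13×10⁵ W

T = 1066 °C + 273.15 = 1339.15 K.
Area A = 2.54 m².
Net radiated power P_net = εσA(T⁴ − T₀⁴) = 0.892×5.670×10⁻⁸×2.54×(1339.15⁴ − 264.0⁴).
T⁴ − T₀⁴ = 3.21601×10¹² − 4.85753×10⁹ = 3.21115×10¹² K⁴, so P_net = 4.13×10⁵ W.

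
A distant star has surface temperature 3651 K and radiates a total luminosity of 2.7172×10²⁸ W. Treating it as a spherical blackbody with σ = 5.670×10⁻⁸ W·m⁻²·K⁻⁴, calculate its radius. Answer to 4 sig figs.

R ≈ 1.465×10¹⁰ m

L = 4πR²σT⁴ ⇒ R = √(L/(4πσT⁴)).
σT⁴ = 1.00747×10⁷ W/m², so R = √(2.7172×10²⁸/(4π×1.00747×10⁷)) = 1.465×10¹⁰ m.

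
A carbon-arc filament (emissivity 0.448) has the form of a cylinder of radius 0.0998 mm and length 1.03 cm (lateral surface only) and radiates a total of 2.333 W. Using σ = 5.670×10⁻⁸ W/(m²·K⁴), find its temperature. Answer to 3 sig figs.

Lateral area A = 2πrL = 2π×9.98×10⁻⁵×0.0103 = 6.45874×10⁻⁶ m².
P = εσAT⁴ ⇒ T = (P/(εσA))^(1/4) = (2.333/(0.448×5.670×10⁻⁸×6.45874×10⁻⁶))^(1/4) = 1.94×10³ K.

T ≈ 1.94×10³ K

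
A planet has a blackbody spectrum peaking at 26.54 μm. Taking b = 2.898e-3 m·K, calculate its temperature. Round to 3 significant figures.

Wien's law gives T = b/λ_max = (2.898×10⁻³ m·K)/(2.654×10⁻⁵ m) = 109 K.

T ≈ 109 K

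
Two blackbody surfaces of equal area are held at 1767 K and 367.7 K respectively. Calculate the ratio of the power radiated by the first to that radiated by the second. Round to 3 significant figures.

With equal areas, P₁/P₂ = (T₁/T₂)⁴ = (1767/367.7)⁴ = 533.

P₁/P₂ ≈ 533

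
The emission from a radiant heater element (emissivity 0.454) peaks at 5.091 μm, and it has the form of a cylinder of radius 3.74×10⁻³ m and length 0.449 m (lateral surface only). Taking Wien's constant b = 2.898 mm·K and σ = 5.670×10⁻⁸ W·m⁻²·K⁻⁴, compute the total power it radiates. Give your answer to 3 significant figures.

Wien's law: T = b/λ_max = 2.898×10⁻³/5.091×10⁻⁶ = 569.240 K.
Lateral area A = 2πrL = 2π×3.74×10⁻³×0.449 = 0.0105511 m².
Then P = εσAT⁴ = 0.454×5.670×10⁻⁸×0.0105511×(569.240)⁴ = 28.5 W.

P ≈ 28.5 W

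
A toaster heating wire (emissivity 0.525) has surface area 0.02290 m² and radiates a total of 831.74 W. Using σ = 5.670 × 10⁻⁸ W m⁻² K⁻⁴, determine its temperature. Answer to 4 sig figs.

Area A = 0.02290 m².
P = εσAT⁴ ⇒ T = (P/(εσA))^(1/4) = (831.74/(0.525×5.670×10⁻⁸×0.02290))^(1/4) = 1051 K.

T ≈ 1051 K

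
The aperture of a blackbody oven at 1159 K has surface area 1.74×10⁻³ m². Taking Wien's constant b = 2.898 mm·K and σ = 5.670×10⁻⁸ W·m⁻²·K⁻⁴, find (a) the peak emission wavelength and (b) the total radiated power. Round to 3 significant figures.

λ_max ≈ 2.50×10³ nm; P ≈ 178 W

(a) λ_max = b/T = 2.898×10⁻³/1159 = 2.500×10⁻⁶ m = 2.50×10³ nm.
Area A = 1.74×10⁻³ m².
(b) P = σAT⁴ = 5.670×10⁻⁸×1.74×10⁻³×(1159)⁴ = 178 W.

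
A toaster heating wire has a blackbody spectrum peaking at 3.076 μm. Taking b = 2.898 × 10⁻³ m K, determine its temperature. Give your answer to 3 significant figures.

T ≈ 942 K

Wien's law gives T = b/λ_max = (2.898×10⁻³ m·K)/(3.076×10⁻⁶ m) = 942 K.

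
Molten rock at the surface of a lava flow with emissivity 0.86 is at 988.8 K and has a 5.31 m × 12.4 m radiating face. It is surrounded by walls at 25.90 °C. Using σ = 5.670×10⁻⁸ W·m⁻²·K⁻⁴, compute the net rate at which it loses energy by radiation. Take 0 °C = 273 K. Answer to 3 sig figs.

Surroundings: T = 25.90 °C + 273 = 298.90 K.
Area A = 5.31 × 12.4 = 65.844 m².
Net radiated power P_net = εσA(T⁴ − T₀⁴) = 0.86×5.670×10⁻⁸×65.844×(988.8⁴ − 298.90⁴).
T⁴ − T₀⁴ = 9.55947×10¹¹ − 7.98185×10⁹ = 9.47965×10¹¹ K⁴, so P_net = 3.04×10⁶ W.

Net loss ≈ 3.04×10⁶ W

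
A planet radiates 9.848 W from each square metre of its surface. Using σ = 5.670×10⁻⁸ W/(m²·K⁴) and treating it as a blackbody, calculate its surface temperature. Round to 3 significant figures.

I = σT⁴, so T = (I/σ)^(1/4) = (9.848/(5.670×10⁻⁸))^(1/4) = 115 K.

T ≈ 115 K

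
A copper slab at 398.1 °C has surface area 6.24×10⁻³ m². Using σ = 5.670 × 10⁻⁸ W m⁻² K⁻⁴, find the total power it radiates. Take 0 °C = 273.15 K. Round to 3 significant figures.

T = 398.1 °C + 273.15 = 671.25 K.
Area A = 6.24×10⁻³ m².
P = σAT⁴ = 5.670×10⁻⁸ × 6.24×10⁻³ × (671.25)⁴ = 71.8 W.

P ≈ 71.8 W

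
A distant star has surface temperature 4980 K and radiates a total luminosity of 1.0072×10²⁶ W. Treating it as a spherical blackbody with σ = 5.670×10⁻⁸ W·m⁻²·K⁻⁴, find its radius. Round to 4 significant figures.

L = 4πR²σT⁴ ⇒ R = √(L/(4πσT⁴)).
σT⁴ = 3.48739×10⁷ W/m², so R = √(1.0072×10²⁶/(4π×3.48739×10⁷)) = 4.794×10⁸ m.

R ≈ 4.794×10⁸ m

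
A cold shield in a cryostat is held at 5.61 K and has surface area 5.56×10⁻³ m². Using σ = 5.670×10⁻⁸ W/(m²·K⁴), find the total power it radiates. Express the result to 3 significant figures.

Area A = 5.56×10⁻³ m².
P = σAT⁴ = 5.670×10⁻⁸ × 5.56×10⁻³ × (5.61)⁴ = 3.12×10⁻⁷ W.

P ≈ 3.12×10⁻⁷ W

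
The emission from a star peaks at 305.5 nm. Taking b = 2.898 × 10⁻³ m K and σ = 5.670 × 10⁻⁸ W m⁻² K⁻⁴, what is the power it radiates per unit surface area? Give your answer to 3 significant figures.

Wien's law: T = b/λ_max = 2.898×10⁻³/3.055×10⁻⁷ = 9486.09 K.
Then I = σT⁴ = 5.670×10⁻⁸×(9486.09)⁴ = 4.59×10⁸ W/m².

I ≈ 4.59×10⁸ W/m²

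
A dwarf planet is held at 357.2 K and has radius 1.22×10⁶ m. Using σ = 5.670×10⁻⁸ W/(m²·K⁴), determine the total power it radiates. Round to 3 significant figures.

Surface area A = 4πR² = 4π(1.22×10⁶ m)² = 1.87038×10¹³ m².
P = σAT⁴ = 5.670×10⁻⁸ × 1.87038×10¹³ × (357.2)⁴ = 1.73×10¹⁶ W.

P ≈ 1.73×10¹⁶ W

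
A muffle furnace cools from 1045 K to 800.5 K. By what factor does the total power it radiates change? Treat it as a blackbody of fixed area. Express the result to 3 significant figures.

P ∝ T⁴, so P₂/P₁ = (T₂/T₁)⁴ = (800.5/1045)⁴ = (0.766029)⁴ = 0.344.

P₂/P₁ ≈ 0.344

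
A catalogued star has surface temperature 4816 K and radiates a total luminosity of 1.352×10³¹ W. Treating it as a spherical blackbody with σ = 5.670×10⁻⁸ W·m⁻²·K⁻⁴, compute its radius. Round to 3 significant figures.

R ≈ 1.88×10¹¹ m

L = 4πR²σT⁴ ⇒ R = √(L/(4πσT⁴)).
σT⁴ = 3.05020×10⁷ W/m², so R = √(1.352×10³¹/(4π×3.05020×10⁷)) = 1.88×10¹¹ m.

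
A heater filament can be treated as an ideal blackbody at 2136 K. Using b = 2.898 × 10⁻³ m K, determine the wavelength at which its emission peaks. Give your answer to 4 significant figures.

Wien's displacement law: λ_max = b/T = (2.898×10⁻³ m·K)/(2136 K) = 1.3567×10⁻⁶ m.
That is 1.357 μm, in the infrared range.

λ_max ≈ 1.357 μm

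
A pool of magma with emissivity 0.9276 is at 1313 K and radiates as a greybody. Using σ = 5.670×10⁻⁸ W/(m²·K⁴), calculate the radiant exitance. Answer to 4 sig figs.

I ≈ 1.563×10⁵ W/m²

Stefan–Boltzmann: I = εσT⁴ = 0.9276 × 5.670×10⁻⁸ × (1313)⁴ = 1.563×10⁵ W/m².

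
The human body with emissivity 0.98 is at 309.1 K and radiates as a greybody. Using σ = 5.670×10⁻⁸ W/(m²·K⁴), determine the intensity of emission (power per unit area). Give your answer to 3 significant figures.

I ≈ 507 W/m²

Stefan–Boltzmann: I = εσT⁴ = 0.98 × 5.670×10⁻⁸ × (309.1)⁴ = 507 W/m².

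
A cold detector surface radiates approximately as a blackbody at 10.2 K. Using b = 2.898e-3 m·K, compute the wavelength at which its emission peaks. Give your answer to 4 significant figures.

λ_max ≈ 2.841×10⁻⁴ m

Wien's displacement law: λ_max = b/T = (2.898×10⁻³ m·K)/(10.2 K) = 2.8412×10⁻⁴ m.
That is 2.841×10⁻⁴ m, in the infrared range.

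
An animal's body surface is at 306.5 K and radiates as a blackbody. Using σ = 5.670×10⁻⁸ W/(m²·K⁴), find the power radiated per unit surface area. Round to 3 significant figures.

Stefan–Boltzmann: I = σT⁴ = 5.670×10⁻⁸ × (306.5)⁴ = 500 W/m².

I ≈ 500 W/m²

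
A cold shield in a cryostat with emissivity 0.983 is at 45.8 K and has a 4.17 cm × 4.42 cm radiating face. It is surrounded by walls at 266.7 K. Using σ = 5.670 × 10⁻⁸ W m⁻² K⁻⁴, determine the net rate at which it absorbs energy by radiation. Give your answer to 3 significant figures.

Area A = 0.0417 × 0.0442 = 1.84314×10⁻³ m².
Net radiated power P_net = εσA(T⁴ − T₀⁴) = 0.983×5.670×10⁻⁸×1.84314×10⁻³×(45.8⁴ − 266.7⁴).
T⁴ − T₀⁴ = 4.40009×10⁶ − 5.05932×10⁹ = -5.05492×10⁹ K⁴, so P_net = -0.519 W — negative, meaning a net gain of 0.519 W.

Net gain ≈ 0.519 W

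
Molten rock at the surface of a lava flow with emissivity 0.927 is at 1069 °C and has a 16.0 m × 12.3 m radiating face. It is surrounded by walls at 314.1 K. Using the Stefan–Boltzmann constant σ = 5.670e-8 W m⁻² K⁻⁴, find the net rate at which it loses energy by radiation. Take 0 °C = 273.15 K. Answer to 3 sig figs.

T = 1069 °C + 273.15 = 1342.15 K.
Area A = 16.0 × 12.3 = 196.8 m².
Net radiated power P_net = εσA(T⁴ − T₀⁴) = 0.927×5.670×10⁻⁸×196.8×(1342.15⁴ − 314.1⁴).
T⁴ − T₀⁴ = 3.24492×10¹² − 9.73356×10⁹ = 3.23519×10¹² K⁴, so P_net = 3.35×10⁷ W.

Net loss ≈ 3.35×10⁷ W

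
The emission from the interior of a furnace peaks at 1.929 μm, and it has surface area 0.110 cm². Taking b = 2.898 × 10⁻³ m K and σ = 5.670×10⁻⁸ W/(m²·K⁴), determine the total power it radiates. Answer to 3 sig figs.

Wien's law: T = b/λ_max = 2.898×10⁻³/1.929×10⁻⁶ = 1502.33 K.
Area A = 0.110 cm² = 1.10×10⁻⁵ m².
Then P = σAT⁴ = 5.670×10⁻⁸×1.10×10⁻⁵×(1502.33)⁴ = 3.18 W.

P ≈ 3.18 W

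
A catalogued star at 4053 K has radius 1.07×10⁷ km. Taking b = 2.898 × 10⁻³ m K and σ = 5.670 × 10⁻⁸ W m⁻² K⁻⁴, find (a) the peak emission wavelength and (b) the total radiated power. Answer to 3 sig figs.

λ_max ≈ 715 nm; P ≈ 2.20×10²⁸ W

(a) λ_max = b/T = 2.898×10⁻³/4053 = 7.150×10⁻⁷ m = 715 nm.
Surface area A = 4πR² = 4π(1.07×10¹⁰ m)² = 1.43872×10²¹ m².
(b) P = σAT⁴ = 5.670×10⁻⁸×1.43872×10²¹×(4053)⁴ = 2.20×10²⁸ W.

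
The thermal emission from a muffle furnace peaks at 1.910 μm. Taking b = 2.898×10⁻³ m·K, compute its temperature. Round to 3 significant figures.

T ≈ 1.52×10³ K

Wien's law gives T = b/λ_max = (2.898×10⁻³ m·K)/(1.910×10⁻⁶ m) = 1.52×10³ K.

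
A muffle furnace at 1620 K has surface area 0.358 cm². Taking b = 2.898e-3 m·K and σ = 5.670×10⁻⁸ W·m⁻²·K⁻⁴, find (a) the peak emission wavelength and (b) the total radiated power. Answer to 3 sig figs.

(a) λ_max = b/T = 2.898×10⁻³/1620 = 1.789×10⁻⁶ m = 1.79 μm.
Area A = 0.358 cm² = 3.58×10⁻⁵ m².
(b) P = σAT⁴ = 5.670×10⁻⁸×3.58×10⁻⁵×(1620)⁴ = 14.0 W.

λ_max ≈ 1.79 μm; P ≈ 14.0 W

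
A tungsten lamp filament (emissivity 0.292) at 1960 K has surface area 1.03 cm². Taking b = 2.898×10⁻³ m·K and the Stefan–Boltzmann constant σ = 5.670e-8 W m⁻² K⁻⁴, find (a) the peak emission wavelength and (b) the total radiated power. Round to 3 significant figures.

(a) λ_max = b/T = 2.898×10⁻³/1960 = 1.479×10⁻⁶ m = 1.48 μm.
Area A = 1.03 cm² = 1.03×10⁻⁴ m².
(b) P = εσAT⁴ = 0.292×5.670×10⁻⁸×1.03×10⁻⁴×(1960)⁴ = 25.2 W.

λ_max ≈ 1.48 μm; P ≈ 25.2 W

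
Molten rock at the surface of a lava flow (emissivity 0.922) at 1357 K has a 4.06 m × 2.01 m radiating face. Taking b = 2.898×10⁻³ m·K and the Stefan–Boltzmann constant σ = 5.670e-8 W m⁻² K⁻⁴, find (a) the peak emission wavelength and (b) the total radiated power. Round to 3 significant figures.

λ_max ≈ 2.14×10³ nm; P ≈ 1.45×10⁶ W

(a) λ_max = b/T = 2.898×10⁻³/1357 = 2.136×10⁻⁶ m = 2.14×10³ nm.
Area A = 4.06 × 2.01 = 8.1606 m².
(b) P = εσAT⁴ = 0.922×5.670×10⁻⁸×8.1606×(1357)⁴ = 1.45×10⁶ W.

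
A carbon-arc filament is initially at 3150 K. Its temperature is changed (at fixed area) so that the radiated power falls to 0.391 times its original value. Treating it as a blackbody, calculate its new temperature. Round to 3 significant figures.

P ∝ T⁴, so T₂/T₁ = (P₂/P₁)^(1/4) = (0.391)^(1/4) = 0.790759.
T₂ = 3150 × 0.790759 = 2.49×10³ K.

T₂ ≈ 2.49×10³ K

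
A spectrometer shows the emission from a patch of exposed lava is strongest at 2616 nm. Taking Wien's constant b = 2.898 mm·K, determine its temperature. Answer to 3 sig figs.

Wien's law gives T = b/λ_max = (2.898×10⁻³ m·K)/(2.616×10⁻⁶ m) = 1.11×10³ K.

T ≈ 1.11×10³ K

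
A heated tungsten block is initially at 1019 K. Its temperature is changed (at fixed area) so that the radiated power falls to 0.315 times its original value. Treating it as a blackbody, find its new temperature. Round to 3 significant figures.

T₂ ≈ 763 K

P ∝ T⁴, so T₂/T₁ = (P₂/P₁)^(1/4) = (0.315)^(1/4) = 0.749165.
T₂ = 1019 × 0.749165 = 763 K.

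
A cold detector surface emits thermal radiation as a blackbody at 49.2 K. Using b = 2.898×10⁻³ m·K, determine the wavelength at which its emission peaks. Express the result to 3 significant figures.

λ_max ≈ 58.9 μm

Wien's displacement law: λ_max = b/T = (2.898×10⁻³ m·K)/(49.2 K) = 5.890×10⁻⁵ m.
That is 58.9 μm, in the infrared range.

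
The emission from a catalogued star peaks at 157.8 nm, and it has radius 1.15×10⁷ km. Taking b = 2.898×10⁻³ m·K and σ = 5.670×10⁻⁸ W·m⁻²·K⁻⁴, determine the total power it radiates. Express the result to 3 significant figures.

P ≈ 1.07×10³¹ W

Wien's law: T = b/λ_max = 2.898×10⁻³/1.578×10⁻⁷ = 18365.0 K.
Surface area A = 4πR² = 4π(1.15×10¹⁰ m)² = 1.66190×10²¹ m².
Then P = σAT⁴ = 5.670×10⁻⁸×1.66190×10²¹×(18365.0)⁴ = 1.07×10³¹ W.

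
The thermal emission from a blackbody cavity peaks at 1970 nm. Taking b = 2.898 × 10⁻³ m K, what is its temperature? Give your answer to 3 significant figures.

T ≈ 1.47×10³ K

Wien's law gives T = b/λ_max = (2.898×10⁻³ m·K)/(1.970×10⁻⁶ m) = 1.47×10³ K.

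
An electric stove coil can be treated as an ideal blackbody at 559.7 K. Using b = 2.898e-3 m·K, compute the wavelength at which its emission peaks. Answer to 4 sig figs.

λ_max ≈ 5.178 μm

Wien's displacement law: λ_max = b/T = (2.898×10⁻³ m·K)/(559.7 K) = 5.1778×10⁻⁶ m.
That is 5.178 μm, in the infrared range.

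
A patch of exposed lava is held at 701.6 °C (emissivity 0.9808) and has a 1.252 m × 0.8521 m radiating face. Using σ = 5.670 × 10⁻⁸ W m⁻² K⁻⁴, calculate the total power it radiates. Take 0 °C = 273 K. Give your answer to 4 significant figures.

P ≈ 5.353×10⁴ W

T = 701.6 °C + 273 = 974.6 K.
Area A = 1.252 × 0.8521 = 1.06683 m².
P = εσAT⁴ = 0.9808 × 5.670×10⁻⁸ × 1.06683 × (974.6)⁴ = 5.353×10⁴ W.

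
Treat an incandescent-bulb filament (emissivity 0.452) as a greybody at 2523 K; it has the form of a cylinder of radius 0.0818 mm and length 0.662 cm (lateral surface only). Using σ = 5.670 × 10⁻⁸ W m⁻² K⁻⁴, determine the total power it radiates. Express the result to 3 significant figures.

Lateral area A = 2πrL = 2π×8.18×10⁻⁵×6.62×10⁻³ = 3.40245×10⁻⁶ m².
P = εσAT⁴ = 0.452 × 5.670×10⁻⁸ × 3.40245×10⁻⁶ × (2523)⁴ = 3.53 W.

P ≈ 3.53 W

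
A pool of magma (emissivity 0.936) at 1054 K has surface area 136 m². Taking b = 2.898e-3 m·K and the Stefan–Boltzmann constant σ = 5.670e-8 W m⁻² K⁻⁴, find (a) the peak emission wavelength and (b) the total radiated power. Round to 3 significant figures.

(a) λ_max = b/T = 2.898×10⁻³/1054 = 2.750×10⁻⁶ m = 2.75 μm.
Area A = 136 m².
(b) P = εσAT⁴ = 0.936×5.670×10⁻⁸×136×(1054)⁴ = 8.91×10⁶ W.

λ_max ≈ 2.75 μm; P ≈ 8.91×10⁶ W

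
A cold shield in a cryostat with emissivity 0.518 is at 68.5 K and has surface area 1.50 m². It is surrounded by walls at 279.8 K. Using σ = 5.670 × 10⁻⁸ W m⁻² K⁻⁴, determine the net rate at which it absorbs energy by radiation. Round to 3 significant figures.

Net gain ≈ 269 W

Area A = 1.50 m².
Net radiated power P_net = εσA(T⁴ − T₀⁴) = 0.518×5.670×10⁻⁸×1.50×(68.5⁴ − 279.8⁴).
T⁴ − T₀⁴ = 2.20172×10⁷ − 6.12902×10⁹ = -6.10700×10⁹ K⁴, so P_net = -269 W — negative, meaning a net gain of 269 W.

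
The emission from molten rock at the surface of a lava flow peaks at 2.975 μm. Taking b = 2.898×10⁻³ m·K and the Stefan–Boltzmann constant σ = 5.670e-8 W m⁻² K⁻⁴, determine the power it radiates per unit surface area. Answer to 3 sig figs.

Wien's law: T = b/λ_max = 2.898×10⁻³/2.975×10⁻⁶ = 974.118 K.
Then I = σT⁴ = 5.670×10⁻⁸×(974.118)⁴ = 5.11×10⁴ W/m².

I ≈ 5.11×10⁴ W/m²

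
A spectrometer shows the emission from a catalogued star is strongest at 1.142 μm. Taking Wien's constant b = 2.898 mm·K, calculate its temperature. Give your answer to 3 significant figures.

Wien's law gives T = b/λ_max = (2.898×10⁻³ m·K)/(1.142×10⁻⁶ m) = 2.54×10³ K.

T ≈ 2.54×10³ K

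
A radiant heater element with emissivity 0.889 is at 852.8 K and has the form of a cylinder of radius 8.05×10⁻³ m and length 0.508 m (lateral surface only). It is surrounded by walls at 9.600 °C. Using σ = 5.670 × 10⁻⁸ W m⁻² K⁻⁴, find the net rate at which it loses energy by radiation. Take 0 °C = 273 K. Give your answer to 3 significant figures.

Surroundings: T = 9.600 °C + 273 = 282.600 K.
Lateral area A = 2πrL = 2π×8.05×10⁻³×0.508 = 0.0256945 m².
Net radiated power P_net = εσA(T⁴ − T₀⁴) = 0.889×5.670×10⁻⁸×0.0256945×(852.8⁴ − 282.600⁴).
T⁴ − T₀⁴ = 5.28919×10¹¹ − 6.37806×10⁹ = 5.22541×10¹¹ K⁴, so P_net = 677 W.

Net loss ≈ 677 W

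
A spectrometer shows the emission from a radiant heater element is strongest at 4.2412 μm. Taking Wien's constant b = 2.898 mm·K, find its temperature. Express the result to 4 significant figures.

Wien's law gives T = b/λ_max = (2.898×10⁻³ m·K)/(4.2412×10⁻⁶ m) = 683.3 K.

T ≈ 683.3 K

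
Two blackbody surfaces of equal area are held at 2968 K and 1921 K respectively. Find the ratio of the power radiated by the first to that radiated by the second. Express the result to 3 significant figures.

With equal areas, P₁/P₂ = (T₁/T₂)⁴ = (2968/1921)⁴ = 5.70.

P₁/P₂ ≈ 5.70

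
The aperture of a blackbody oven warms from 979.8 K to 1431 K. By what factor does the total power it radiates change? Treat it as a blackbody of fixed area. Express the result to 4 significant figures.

P₂/P₁ ≈ 4.550

P ∝ T⁴, so P₂/P₁ = (T₂/T₁)⁴ = (1431/979.8)⁴ = (1.46050)⁴ = 4.550.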